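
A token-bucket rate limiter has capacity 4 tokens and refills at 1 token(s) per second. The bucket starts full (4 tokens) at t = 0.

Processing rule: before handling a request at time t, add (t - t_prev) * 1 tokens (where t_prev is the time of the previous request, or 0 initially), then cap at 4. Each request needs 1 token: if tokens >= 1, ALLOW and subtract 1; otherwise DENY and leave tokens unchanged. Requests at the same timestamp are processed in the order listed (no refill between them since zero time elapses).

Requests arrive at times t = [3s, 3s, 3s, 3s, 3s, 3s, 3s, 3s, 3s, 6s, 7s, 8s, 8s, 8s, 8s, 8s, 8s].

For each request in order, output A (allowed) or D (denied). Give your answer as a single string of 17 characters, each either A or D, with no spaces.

Answer: AAAADDDDDAAAAADDD

Derivation:
Simulating step by step:
  req#1 t=3s: ALLOW
  req#2 t=3s: ALLOW
  req#3 t=3s: ALLOW
  req#4 t=3s: ALLOW
  req#5 t=3s: DENY
  req#6 t=3s: DENY
  req#7 t=3s: DENY
  req#8 t=3s: DENY
  req#9 t=3s: DENY
  req#10 t=6s: ALLOW
  req#11 t=7s: ALLOW
  req#12 t=8s: ALLOW
  req#13 t=8s: ALLOW
  req#14 t=8s: ALLOW
  req#15 t=8s: DENY
  req#16 t=8s: DENY
  req#17 t=8s: DENY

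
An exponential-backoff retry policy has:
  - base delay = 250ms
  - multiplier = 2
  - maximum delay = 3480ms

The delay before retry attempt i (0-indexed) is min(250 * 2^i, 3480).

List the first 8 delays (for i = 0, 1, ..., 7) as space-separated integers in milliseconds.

Answer: 250 500 1000 2000 3480 3480 3480 3480

Derivation:
Computing each delay:
  i=0: min(250*2^0, 3480) = 250
  i=1: min(250*2^1, 3480) = 500
  i=2: min(250*2^2, 3480) = 1000
  i=3: min(250*2^3, 3480) = 2000
  i=4: min(250*2^4, 3480) = 3480
  i=5: min(250*2^5, 3480) = 3480
  i=6: min(250*2^6, 3480) = 3480
  i=7: min(250*2^7, 3480) = 3480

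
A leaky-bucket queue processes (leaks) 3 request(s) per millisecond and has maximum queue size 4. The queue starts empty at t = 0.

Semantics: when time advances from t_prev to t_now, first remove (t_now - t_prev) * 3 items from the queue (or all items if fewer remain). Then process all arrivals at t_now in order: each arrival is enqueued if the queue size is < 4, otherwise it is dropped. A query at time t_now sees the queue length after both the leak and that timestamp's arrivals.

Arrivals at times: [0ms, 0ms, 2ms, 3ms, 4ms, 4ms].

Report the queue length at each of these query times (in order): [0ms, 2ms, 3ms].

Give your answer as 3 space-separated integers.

Answer: 2 1 1

Derivation:
Queue lengths at query times:
  query t=0ms: backlog = 2
  query t=2ms: backlog = 1
  query t=3ms: backlog = 1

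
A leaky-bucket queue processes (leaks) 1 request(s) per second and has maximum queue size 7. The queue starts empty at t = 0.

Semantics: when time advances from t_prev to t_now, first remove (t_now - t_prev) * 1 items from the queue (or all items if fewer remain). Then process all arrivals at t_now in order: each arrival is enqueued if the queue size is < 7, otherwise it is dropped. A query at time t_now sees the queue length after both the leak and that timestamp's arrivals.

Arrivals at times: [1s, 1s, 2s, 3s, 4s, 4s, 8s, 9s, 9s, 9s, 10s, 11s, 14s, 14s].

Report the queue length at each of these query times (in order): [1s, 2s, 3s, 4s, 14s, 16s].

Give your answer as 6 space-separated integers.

Queue lengths at query times:
  query t=1s: backlog = 2
  query t=2s: backlog = 2
  query t=3s: backlog = 2
  query t=4s: backlog = 3
  query t=14s: backlog = 2
  query t=16s: backlog = 0

Answer: 2 2 2 3 2 0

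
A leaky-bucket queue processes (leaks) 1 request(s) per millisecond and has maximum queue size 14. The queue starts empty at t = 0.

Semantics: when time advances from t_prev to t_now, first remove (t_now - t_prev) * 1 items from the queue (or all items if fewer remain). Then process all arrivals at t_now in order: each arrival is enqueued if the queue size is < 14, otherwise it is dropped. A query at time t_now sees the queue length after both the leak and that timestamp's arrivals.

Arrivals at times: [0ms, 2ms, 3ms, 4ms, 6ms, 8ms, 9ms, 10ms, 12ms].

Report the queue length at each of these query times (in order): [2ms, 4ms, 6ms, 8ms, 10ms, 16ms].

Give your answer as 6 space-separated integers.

Queue lengths at query times:
  query t=2ms: backlog = 1
  query t=4ms: backlog = 1
  query t=6ms: backlog = 1
  query t=8ms: backlog = 1
  query t=10ms: backlog = 1
  query t=16ms: backlog = 0

Answer: 1 1 1 1 1 0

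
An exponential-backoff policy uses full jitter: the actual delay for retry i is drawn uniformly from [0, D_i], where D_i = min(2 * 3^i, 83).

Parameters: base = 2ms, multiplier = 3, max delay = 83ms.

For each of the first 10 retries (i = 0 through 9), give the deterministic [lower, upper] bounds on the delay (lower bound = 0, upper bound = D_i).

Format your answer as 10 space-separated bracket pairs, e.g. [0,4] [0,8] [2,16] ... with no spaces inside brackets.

Computing bounds per retry:
  i=0: D_i=min(2*3^0,83)=2, bounds=[0,2]
  i=1: D_i=min(2*3^1,83)=6, bounds=[0,6]
  i=2: D_i=min(2*3^2,83)=18, bounds=[0,18]
  i=3: D_i=min(2*3^3,83)=54, bounds=[0,54]
  i=4: D_i=min(2*3^4,83)=83, bounds=[0,83]
  i=5: D_i=min(2*3^5,83)=83, bounds=[0,83]
  i=6: D_i=min(2*3^6,83)=83, bounds=[0,83]
  i=7: D_i=min(2*3^7,83)=83, bounds=[0,83]
  i=8: D_i=min(2*3^8,83)=83, bounds=[0,83]
  i=9: D_i=min(2*3^9,83)=83, bounds=[0,83]

Answer: [0,2] [0,6] [0,18] [0,54] [0,83] [0,83] [0,83] [0,83] [0,83] [0,83]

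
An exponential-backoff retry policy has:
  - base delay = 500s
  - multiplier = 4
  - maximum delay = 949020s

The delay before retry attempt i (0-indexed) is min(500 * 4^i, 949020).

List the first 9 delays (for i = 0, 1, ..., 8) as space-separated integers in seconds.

Answer: 500 2000 8000 32000 128000 512000 949020 949020 949020

Derivation:
Computing each delay:
  i=0: min(500*4^0, 949020) = 500
  i=1: min(500*4^1, 949020) = 2000
  i=2: min(500*4^2, 949020) = 8000
  i=3: min(500*4^3, 949020) = 32000
  i=4: min(500*4^4, 949020) = 128000
  i=5: min(500*4^5, 949020) = 512000
  i=6: min(500*4^6, 949020) = 949020
  i=7: min(500*4^7, 949020) = 949020
  i=8: min(500*4^8, 949020) = 949020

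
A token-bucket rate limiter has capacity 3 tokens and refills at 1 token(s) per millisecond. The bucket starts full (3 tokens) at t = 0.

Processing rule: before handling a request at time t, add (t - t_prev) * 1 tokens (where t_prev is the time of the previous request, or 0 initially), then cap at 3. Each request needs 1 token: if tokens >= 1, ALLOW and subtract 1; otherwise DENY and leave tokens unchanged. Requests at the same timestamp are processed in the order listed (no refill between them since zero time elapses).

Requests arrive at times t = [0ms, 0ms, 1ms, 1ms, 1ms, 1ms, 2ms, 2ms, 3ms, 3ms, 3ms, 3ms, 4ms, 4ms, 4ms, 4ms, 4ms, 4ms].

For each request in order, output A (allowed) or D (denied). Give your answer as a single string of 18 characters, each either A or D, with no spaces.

Answer: AAAADDADADDDADDDDD

Derivation:
Simulating step by step:
  req#1 t=0ms: ALLOW
  req#2 t=0ms: ALLOW
  req#3 t=1ms: ALLOW
  req#4 t=1ms: ALLOW
  req#5 t=1ms: DENY
  req#6 t=1ms: DENY
  req#7 t=2ms: ALLOW
  req#8 t=2ms: DENY
  req#9 t=3ms: ALLOW
  req#10 t=3ms: DENY
  req#11 t=3ms: DENY
  req#12 t=3ms: DENY
  req#13 t=4ms: ALLOW
  req#14 t=4ms: DENY
  req#15 t=4ms: DENY
  req#16 t=4ms: DENY
  req#17 t=4ms: DENY
  req#18 t=4ms: DENY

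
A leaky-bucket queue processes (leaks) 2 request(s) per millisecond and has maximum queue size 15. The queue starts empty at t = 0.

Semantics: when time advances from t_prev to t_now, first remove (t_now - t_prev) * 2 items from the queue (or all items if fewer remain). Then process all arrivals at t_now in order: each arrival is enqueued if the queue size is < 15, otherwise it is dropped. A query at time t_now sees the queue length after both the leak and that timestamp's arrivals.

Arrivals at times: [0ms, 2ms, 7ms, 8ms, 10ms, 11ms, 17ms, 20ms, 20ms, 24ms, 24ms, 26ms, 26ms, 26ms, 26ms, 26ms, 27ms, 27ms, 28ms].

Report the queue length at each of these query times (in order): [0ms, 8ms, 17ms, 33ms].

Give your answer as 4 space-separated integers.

Queue lengths at query times:
  query t=0ms: backlog = 1
  query t=8ms: backlog = 1
  query t=17ms: backlog = 1
  query t=33ms: backlog = 0

Answer: 1 1 1 0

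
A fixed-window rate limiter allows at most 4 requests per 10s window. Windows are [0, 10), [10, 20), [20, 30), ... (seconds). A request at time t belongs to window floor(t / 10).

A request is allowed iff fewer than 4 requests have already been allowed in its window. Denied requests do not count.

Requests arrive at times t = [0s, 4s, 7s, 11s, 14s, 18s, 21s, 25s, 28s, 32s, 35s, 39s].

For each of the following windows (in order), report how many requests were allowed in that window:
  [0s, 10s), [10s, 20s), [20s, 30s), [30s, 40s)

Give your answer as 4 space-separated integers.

Answer: 3 3 3 3

Derivation:
Processing requests:
  req#1 t=0s (window 0): ALLOW
  req#2 t=4s (window 0): ALLOW
  req#3 t=7s (window 0): ALLOW
  req#4 t=11s (window 1): ALLOW
  req#5 t=14s (window 1): ALLOW
  req#6 t=18s (window 1): ALLOW
  req#7 t=21s (window 2): ALLOW
  req#8 t=25s (window 2): ALLOW
  req#9 t=28s (window 2): ALLOW
  req#10 t=32s (window 3): ALLOW
  req#11 t=35s (window 3): ALLOW
  req#12 t=39s (window 3): ALLOW

Allowed counts by window: 3 3 3 3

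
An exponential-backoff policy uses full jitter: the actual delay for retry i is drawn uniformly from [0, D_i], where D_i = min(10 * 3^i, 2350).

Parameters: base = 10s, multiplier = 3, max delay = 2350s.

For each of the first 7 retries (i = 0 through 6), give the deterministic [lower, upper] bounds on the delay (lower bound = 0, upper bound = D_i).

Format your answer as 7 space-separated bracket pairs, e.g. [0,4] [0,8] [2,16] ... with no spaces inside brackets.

Computing bounds per retry:
  i=0: D_i=min(10*3^0,2350)=10, bounds=[0,10]
  i=1: D_i=min(10*3^1,2350)=30, bounds=[0,30]
  i=2: D_i=min(10*3^2,2350)=90, bounds=[0,90]
  i=3: D_i=min(10*3^3,2350)=270, bounds=[0,270]
  i=4: D_i=min(10*3^4,2350)=810, bounds=[0,810]
  i=5: D_i=min(10*3^5,2350)=2350, bounds=[0,2350]
  i=6: D_i=min(10*3^6,2350)=2350, bounds=[0,2350]

Answer: [0,10] [0,30] [0,90] [0,270] [0,810] [0,2350] [0,2350]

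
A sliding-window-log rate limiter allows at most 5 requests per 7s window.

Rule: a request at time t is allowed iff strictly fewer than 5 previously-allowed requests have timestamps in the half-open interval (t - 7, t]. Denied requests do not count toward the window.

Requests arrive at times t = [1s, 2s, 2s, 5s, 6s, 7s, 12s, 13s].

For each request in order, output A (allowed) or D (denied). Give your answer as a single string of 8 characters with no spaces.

Tracking allowed requests in the window:
  req#1 t=1s: ALLOW
  req#2 t=2s: ALLOW
  req#3 t=2s: ALLOW
  req#4 t=5s: ALLOW
  req#5 t=6s: ALLOW
  req#6 t=7s: DENY
  req#7 t=12s: ALLOW
  req#8 t=13s: ALLOW

Answer: AAAAADAA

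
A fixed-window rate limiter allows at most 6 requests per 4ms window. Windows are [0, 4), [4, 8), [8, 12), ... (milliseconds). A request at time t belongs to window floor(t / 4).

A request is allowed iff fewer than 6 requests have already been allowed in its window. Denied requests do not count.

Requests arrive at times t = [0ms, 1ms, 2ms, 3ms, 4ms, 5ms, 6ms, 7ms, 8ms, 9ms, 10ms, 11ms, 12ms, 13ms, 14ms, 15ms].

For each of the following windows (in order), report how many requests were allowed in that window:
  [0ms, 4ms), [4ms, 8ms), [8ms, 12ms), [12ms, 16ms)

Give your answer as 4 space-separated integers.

Answer: 4 4 4 4

Derivation:
Processing requests:
  req#1 t=0ms (window 0): ALLOW
  req#2 t=1ms (window 0): ALLOW
  req#3 t=2ms (window 0): ALLOW
  req#4 t=3ms (window 0): ALLOW
  req#5 t=4ms (window 1): ALLOW
  req#6 t=5ms (window 1): ALLOW
  req#7 t=6ms (window 1): ALLOW
  req#8 t=7ms (window 1): ALLOW
  req#9 t=8ms (window 2): ALLOW
  req#10 t=9ms (window 2): ALLOW
  req#11 t=10ms (window 2): ALLOW
  req#12 t=11ms (window 2): ALLOW
  req#13 t=12ms (window 3): ALLOW
  req#14 t=13ms (window 3): ALLOW
  req#15 t=14ms (window 3): ALLOW
  req#16 t=15ms (window 3): ALLOW

Allowed counts by window: 4 4 4 4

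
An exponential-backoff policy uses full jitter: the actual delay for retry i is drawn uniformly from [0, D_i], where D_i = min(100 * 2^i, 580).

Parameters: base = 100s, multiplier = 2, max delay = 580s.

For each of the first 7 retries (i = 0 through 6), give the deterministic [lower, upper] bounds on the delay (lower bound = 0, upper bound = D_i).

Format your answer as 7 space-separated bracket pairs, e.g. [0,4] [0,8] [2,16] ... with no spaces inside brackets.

Computing bounds per retry:
  i=0: D_i=min(100*2^0,580)=100, bounds=[0,100]
  i=1: D_i=min(100*2^1,580)=200, bounds=[0,200]
  i=2: D_i=min(100*2^2,580)=400, bounds=[0,400]
  i=3: D_i=min(100*2^3,580)=580, bounds=[0,580]
  i=4: D_i=min(100*2^4,580)=580, bounds=[0,580]
  i=5: D_i=min(100*2^5,580)=580, bounds=[0,580]
  i=6: D_i=min(100*2^6,580)=580, bounds=[0,580]

Answer: [0,100] [0,200] [0,400] [0,580] [0,580] [0,580] [0,580]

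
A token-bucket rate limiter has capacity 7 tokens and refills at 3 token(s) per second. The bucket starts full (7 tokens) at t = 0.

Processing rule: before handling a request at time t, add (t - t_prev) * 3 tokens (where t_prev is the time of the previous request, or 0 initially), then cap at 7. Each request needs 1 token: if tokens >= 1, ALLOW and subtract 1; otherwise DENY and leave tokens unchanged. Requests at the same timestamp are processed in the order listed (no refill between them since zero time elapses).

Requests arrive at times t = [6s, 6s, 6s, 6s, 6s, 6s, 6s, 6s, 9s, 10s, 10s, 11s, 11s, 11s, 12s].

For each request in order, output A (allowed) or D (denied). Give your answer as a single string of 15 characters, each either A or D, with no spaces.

Simulating step by step:
  req#1 t=6s: ALLOW
  req#2 t=6s: ALLOW
  req#3 t=6s: ALLOW
  req#4 t=6s: ALLOW
  req#5 t=6s: ALLOW
  req#6 t=6s: ALLOW
  req#7 t=6s: ALLOW
  req#8 t=6s: DENY
  req#9 t=9s: ALLOW
  req#10 t=10s: ALLOW
  req#11 t=10s: ALLOW
  req#12 t=11s: ALLOW
  req#13 t=11s: ALLOW
  req#14 t=11s: ALLOW
  req#15 t=12s: ALLOW

Answer: AAAAAAADAAAAAAA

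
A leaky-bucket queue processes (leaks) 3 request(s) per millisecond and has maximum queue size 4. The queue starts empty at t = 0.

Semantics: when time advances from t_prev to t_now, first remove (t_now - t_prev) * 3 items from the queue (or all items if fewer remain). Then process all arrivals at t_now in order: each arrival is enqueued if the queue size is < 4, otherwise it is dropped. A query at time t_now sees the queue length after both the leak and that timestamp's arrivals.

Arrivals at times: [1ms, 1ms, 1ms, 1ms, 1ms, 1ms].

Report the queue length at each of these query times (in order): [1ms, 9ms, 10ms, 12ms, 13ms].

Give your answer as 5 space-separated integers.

Queue lengths at query times:
  query t=1ms: backlog = 4
  query t=9ms: backlog = 0
  query t=10ms: backlog = 0
  query t=12ms: backlog = 0
  query t=13ms: backlog = 0

Answer: 4 0 0 0 0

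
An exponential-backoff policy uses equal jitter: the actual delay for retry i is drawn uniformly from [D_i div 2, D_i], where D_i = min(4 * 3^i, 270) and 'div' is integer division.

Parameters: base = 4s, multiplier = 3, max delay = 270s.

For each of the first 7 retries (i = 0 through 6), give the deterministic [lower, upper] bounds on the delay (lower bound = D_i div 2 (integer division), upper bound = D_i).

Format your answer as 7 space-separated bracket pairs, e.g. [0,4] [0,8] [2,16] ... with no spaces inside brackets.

Answer: [2,4] [6,12] [18,36] [54,108] [135,270] [135,270] [135,270]

Derivation:
Computing bounds per retry:
  i=0: D_i=min(4*3^0,270)=4, bounds=[2,4]
  i=1: D_i=min(4*3^1,270)=12, bounds=[6,12]
  i=2: D_i=min(4*3^2,270)=36, bounds=[18,36]
  i=3: D_i=min(4*3^3,270)=108, bounds=[54,108]
  i=4: D_i=min(4*3^4,270)=270, bounds=[135,270]
  i=5: D_i=min(4*3^5,270)=270, bounds=[135,270]
  i=6: D_i=min(4*3^6,270)=270, bounds=[135,270]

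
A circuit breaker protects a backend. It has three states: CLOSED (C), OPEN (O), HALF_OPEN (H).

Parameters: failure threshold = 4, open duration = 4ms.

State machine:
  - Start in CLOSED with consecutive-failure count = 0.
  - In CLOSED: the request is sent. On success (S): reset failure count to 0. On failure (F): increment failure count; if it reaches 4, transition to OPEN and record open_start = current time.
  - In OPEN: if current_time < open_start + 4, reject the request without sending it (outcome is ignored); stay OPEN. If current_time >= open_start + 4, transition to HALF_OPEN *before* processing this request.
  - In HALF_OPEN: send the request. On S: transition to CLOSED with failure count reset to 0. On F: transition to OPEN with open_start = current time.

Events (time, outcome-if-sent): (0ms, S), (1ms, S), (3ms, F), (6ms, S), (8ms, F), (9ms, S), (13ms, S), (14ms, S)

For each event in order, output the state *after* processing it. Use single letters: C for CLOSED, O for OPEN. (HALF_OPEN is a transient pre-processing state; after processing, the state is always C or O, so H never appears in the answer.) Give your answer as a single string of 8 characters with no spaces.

State after each event:
  event#1 t=0ms outcome=S: state=CLOSED
  event#2 t=1ms outcome=S: state=CLOSED
  event#3 t=3ms outcome=F: state=CLOSED
  event#4 t=6ms outcome=S: state=CLOSED
  event#5 t=8ms outcome=F: state=CLOSED
  event#6 t=9ms outcome=S: state=CLOSED
  event#7 t=13ms outcome=S: state=CLOSED
  event#8 t=14ms outcome=S: state=CLOSED

Answer: CCCCCCCC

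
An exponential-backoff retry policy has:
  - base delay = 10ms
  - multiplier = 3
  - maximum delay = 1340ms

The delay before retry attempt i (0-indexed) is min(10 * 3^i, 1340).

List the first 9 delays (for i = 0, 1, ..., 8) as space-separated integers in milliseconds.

Computing each delay:
  i=0: min(10*3^0, 1340) = 10
  i=1: min(10*3^1, 1340) = 30
  i=2: min(10*3^2, 1340) = 90
  i=3: min(10*3^3, 1340) = 270
  i=4: min(10*3^4, 1340) = 810
  i=5: min(10*3^5, 1340) = 1340
  i=6: min(10*3^6, 1340) = 1340
  i=7: min(10*3^7, 1340) = 1340
  i=8: min(10*3^8, 1340) = 1340

Answer: 10 30 90 270 810 1340 1340 1340 1340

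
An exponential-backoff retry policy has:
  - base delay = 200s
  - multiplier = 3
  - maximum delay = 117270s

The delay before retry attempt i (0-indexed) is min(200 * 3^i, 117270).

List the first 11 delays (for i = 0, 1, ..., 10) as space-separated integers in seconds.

Answer: 200 600 1800 5400 16200 48600 117270 117270 117270 117270 117270

Derivation:
Computing each delay:
  i=0: min(200*3^0, 117270) = 200
  i=1: min(200*3^1, 117270) = 600
  i=2: min(200*3^2, 117270) = 1800
  i=3: min(200*3^3, 117270) = 5400
  i=4: min(200*3^4, 117270) = 16200
  i=5: min(200*3^5, 117270) = 48600
  i=6: min(200*3^6, 117270) = 117270
  i=7: min(200*3^7, 117270) = 117270
  i=8: min(200*3^8, 117270) = 117270
  i=9: min(200*3^9, 117270) = 117270
  i=10: min(200*3^10, 117270) = 117270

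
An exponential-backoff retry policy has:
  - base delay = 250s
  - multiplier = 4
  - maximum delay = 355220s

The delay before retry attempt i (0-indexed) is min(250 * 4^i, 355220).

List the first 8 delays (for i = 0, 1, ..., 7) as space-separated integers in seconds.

Answer: 250 1000 4000 16000 64000 256000 355220 355220

Derivation:
Computing each delay:
  i=0: min(250*4^0, 355220) = 250
  i=1: min(250*4^1, 355220) = 1000
  i=2: min(250*4^2, 355220) = 4000
  i=3: min(250*4^3, 355220) = 16000
  i=4: min(250*4^4, 355220) = 64000
  i=5: min(250*4^5, 355220) = 256000
  i=6: min(250*4^6, 355220) = 355220
  i=7: min(250*4^7, 355220) = 355220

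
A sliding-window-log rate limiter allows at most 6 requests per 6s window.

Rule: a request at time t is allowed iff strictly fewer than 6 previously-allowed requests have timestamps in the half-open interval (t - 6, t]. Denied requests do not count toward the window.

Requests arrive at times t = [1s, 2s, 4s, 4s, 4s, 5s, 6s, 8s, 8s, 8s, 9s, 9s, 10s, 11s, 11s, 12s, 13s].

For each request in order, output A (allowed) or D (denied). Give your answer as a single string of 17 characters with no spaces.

Tracking allowed requests in the window:
  req#1 t=1s: ALLOW
  req#2 t=2s: ALLOW
  req#3 t=4s: ALLOW
  req#4 t=4s: ALLOW
  req#5 t=4s: ALLOW
  req#6 t=5s: ALLOW
  req#7 t=6s: DENY
  req#8 t=8s: ALLOW
  req#9 t=8s: ALLOW
  req#10 t=8s: DENY
  req#11 t=9s: DENY
  req#12 t=9s: DENY
  req#13 t=10s: ALLOW
  req#14 t=11s: ALLOW
  req#15 t=11s: ALLOW
  req#16 t=12s: ALLOW
  req#17 t=13s: DENY

Answer: AAAAAADAADDDAAAAD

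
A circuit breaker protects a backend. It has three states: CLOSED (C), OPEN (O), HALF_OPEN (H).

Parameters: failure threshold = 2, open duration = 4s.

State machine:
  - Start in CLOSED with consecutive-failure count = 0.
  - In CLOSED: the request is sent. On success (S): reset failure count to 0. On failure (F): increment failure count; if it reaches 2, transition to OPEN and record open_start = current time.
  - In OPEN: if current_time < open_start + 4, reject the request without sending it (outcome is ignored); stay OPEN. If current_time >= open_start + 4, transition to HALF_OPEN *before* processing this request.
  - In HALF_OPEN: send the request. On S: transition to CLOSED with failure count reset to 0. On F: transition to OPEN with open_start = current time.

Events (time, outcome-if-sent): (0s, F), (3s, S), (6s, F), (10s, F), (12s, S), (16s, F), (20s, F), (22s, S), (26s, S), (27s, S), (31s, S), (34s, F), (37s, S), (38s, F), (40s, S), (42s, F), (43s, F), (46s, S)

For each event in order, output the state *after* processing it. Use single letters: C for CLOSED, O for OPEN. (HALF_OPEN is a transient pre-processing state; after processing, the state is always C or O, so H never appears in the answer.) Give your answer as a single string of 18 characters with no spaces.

State after each event:
  event#1 t=0s outcome=F: state=CLOSED
  event#2 t=3s outcome=S: state=CLOSED
  event#3 t=6s outcome=F: state=CLOSED
  event#4 t=10s outcome=F: state=OPEN
  event#5 t=12s outcome=S: state=OPEN
  event#6 t=16s outcome=F: state=OPEN
  event#7 t=20s outcome=F: state=OPEN
  event#8 t=22s outcome=S: state=OPEN
  event#9 t=26s outcome=S: state=CLOSED
  event#10 t=27s outcome=S: state=CLOSED
  event#11 t=31s outcome=S: state=CLOSED
  event#12 t=34s outcome=F: state=CLOSED
  event#13 t=37s outcome=S: state=CLOSED
  event#14 t=38s outcome=F: state=CLOSED
  event#15 t=40s outcome=S: state=CLOSED
  event#16 t=42s outcome=F: state=CLOSED
  event#17 t=43s outcome=F: state=OPEN
  event#18 t=46s outcome=S: state=OPEN

Answer: CCCOOOOOCCCCCCCCOO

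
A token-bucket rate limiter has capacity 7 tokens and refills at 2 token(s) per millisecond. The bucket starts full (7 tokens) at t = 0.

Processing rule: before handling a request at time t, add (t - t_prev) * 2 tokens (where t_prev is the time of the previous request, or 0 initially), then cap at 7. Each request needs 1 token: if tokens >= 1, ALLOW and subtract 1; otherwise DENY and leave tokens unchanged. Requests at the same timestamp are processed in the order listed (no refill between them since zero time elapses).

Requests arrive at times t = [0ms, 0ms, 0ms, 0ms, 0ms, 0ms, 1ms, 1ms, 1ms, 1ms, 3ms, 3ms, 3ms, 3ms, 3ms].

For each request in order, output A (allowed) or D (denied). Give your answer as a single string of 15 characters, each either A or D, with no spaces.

Answer: AAAAAAAAADAAAAD

Derivation:
Simulating step by step:
  req#1 t=0ms: ALLOW
  req#2 t=0ms: ALLOW
  req#3 t=0ms: ALLOW
  req#4 t=0ms: ALLOW
  req#5 t=0ms: ALLOW
  req#6 t=0ms: ALLOW
  req#7 t=1ms: ALLOW
  req#8 t=1ms: ALLOW
  req#9 t=1ms: ALLOW
  req#10 t=1ms: DENY
  req#11 t=3ms: ALLOW
  req#12 t=3ms: ALLOW
  req#13 t=3ms: ALLOW
  req#14 t=3ms: ALLOW
  req#15 t=3ms: DENY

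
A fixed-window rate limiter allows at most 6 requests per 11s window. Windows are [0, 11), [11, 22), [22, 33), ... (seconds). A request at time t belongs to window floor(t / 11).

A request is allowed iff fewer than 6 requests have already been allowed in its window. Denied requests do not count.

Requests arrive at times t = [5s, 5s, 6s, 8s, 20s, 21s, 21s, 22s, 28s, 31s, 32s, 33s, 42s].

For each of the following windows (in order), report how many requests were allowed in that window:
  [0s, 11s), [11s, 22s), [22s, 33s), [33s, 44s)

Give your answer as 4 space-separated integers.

Processing requests:
  req#1 t=5s (window 0): ALLOW
  req#2 t=5s (window 0): ALLOW
  req#3 t=6s (window 0): ALLOW
  req#4 t=8s (window 0): ALLOW
  req#5 t=20s (window 1): ALLOW
  req#6 t=21s (window 1): ALLOW
  req#7 t=21s (window 1): ALLOW
  req#8 t=22s (window 2): ALLOW
  req#9 t=28s (window 2): ALLOW
  req#10 t=31s (window 2): ALLOW
  req#11 t=32s (window 2): ALLOW
  req#12 t=33s (window 3): ALLOW
  req#13 t=42s (window 3): ALLOW

Allowed counts by window: 4 3 4 2

Answer: 4 3 4 2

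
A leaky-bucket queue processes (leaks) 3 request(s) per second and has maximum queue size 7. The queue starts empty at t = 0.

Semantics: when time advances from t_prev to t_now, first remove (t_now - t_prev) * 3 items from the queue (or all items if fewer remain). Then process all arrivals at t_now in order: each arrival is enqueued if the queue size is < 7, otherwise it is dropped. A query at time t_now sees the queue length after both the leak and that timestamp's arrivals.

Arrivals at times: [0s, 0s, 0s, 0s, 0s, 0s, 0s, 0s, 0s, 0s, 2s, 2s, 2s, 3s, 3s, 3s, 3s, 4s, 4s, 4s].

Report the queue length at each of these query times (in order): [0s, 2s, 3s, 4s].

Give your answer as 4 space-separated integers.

Answer: 7 4 5 5

Derivation:
Queue lengths at query times:
  query t=0s: backlog = 7
  query t=2s: backlog = 4
  query t=3s: backlog = 5
  query t=4s: backlog = 5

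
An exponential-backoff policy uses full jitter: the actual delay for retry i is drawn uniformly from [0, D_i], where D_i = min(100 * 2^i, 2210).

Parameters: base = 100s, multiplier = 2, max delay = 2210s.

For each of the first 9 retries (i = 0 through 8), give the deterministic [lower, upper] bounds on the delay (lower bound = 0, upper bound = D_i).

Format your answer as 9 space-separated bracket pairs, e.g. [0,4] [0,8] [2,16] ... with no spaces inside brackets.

Computing bounds per retry:
  i=0: D_i=min(100*2^0,2210)=100, bounds=[0,100]
  i=1: D_i=min(100*2^1,2210)=200, bounds=[0,200]
  i=2: D_i=min(100*2^2,2210)=400, bounds=[0,400]
  i=3: D_i=min(100*2^3,2210)=800, bounds=[0,800]
  i=4: D_i=min(100*2^4,2210)=1600, bounds=[0,1600]
  i=5: D_i=min(100*2^5,2210)=2210, bounds=[0,2210]
  i=6: D_i=min(100*2^6,2210)=2210, bounds=[0,2210]
  i=7: D_i=min(100*2^7,2210)=2210, bounds=[0,2210]
  i=8: D_i=min(100*2^8,2210)=2210, bounds=[0,2210]

Answer: [0,100] [0,200] [0,400] [0,800] [0,1600] [0,2210] [0,2210] [0,2210] [0,2210]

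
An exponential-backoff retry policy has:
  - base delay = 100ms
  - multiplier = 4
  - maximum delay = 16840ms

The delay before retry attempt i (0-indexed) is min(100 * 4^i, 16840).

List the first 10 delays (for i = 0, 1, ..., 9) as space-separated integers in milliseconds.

Answer: 100 400 1600 6400 16840 16840 16840 16840 16840 16840

Derivation:
Computing each delay:
  i=0: min(100*4^0, 16840) = 100
  i=1: min(100*4^1, 16840) = 400
  i=2: min(100*4^2, 16840) = 1600
  i=3: min(100*4^3, 16840) = 6400
  i=4: min(100*4^4, 16840) = 16840
  i=5: min(100*4^5, 16840) = 16840
  i=6: min(100*4^6, 16840) = 16840
  i=7: min(100*4^7, 16840) = 16840
  i=8: min(100*4^8, 16840) = 16840
  i=9: min(100*4^9, 16840) = 16840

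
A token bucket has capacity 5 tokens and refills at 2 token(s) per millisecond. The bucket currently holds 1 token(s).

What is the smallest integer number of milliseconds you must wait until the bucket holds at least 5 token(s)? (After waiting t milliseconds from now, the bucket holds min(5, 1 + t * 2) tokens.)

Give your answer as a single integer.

Need 1 + t * 2 >= 5, so t >= 4/2.
Smallest integer t = ceil(4/2) = 2.

Answer: 2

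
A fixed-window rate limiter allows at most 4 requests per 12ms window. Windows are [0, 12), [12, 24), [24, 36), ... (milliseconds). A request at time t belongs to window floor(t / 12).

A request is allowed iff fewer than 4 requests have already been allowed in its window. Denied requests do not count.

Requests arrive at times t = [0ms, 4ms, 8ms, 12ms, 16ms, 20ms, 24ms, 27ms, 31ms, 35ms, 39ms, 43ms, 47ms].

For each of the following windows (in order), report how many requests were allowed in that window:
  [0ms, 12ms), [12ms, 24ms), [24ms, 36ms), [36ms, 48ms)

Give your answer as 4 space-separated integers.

Answer: 3 3 4 3

Derivation:
Processing requests:
  req#1 t=0ms (window 0): ALLOW
  req#2 t=4ms (window 0): ALLOW
  req#3 t=8ms (window 0): ALLOW
  req#4 t=12ms (window 1): ALLOW
  req#5 t=16ms (window 1): ALLOW
  req#6 t=20ms (window 1): ALLOW
  req#7 t=24ms (window 2): ALLOW
  req#8 t=27ms (window 2): ALLOW
  req#9 t=31ms (window 2): ALLOW
  req#10 t=35ms (window 2): ALLOW
  req#11 t=39ms (window 3): ALLOW
  req#12 t=43ms (window 3): ALLOW
  req#13 t=47ms (window 3): ALLOW

Allowed counts by window: 3 3 4 3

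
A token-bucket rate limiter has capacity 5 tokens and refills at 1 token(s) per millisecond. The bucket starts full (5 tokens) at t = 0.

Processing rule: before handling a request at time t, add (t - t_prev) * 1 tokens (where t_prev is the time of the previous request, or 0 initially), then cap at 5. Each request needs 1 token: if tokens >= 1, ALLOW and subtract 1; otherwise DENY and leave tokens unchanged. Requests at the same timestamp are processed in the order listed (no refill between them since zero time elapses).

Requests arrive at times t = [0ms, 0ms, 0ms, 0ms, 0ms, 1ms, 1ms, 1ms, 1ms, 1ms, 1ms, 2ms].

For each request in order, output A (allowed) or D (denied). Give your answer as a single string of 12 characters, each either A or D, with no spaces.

Simulating step by step:
  req#1 t=0ms: ALLOW
  req#2 t=0ms: ALLOW
  req#3 t=0ms: ALLOW
  req#4 t=0ms: ALLOW
  req#5 t=0ms: ALLOW
  req#6 t=1ms: ALLOW
  req#7 t=1ms: DENY
  req#8 t=1ms: DENY
  req#9 t=1ms: DENY
  req#10 t=1ms: DENY
  req#11 t=1ms: DENY
  req#12 t=2ms: ALLOW

Answer: AAAAAADDDDDA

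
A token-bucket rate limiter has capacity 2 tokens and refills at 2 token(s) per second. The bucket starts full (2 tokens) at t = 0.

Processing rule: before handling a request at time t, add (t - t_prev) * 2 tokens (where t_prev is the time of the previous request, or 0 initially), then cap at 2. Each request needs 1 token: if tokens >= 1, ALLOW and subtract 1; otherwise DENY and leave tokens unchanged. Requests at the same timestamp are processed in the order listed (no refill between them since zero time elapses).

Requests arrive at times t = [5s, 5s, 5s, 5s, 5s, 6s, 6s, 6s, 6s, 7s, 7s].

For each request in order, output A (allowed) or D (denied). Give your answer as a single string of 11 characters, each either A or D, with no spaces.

Answer: AADDDAADDAA

Derivation:
Simulating step by step:
  req#1 t=5s: ALLOW
  req#2 t=5s: ALLOW
  req#3 t=5s: DENY
  req#4 t=5s: DENY
  req#5 t=5s: DENY
  req#6 t=6s: ALLOW
  req#7 t=6s: ALLOW
  req#8 t=6s: DENY
  req#9 t=6s: DENY
  req#10 t=7s: ALLOW
  req#11 t=7s: ALLOW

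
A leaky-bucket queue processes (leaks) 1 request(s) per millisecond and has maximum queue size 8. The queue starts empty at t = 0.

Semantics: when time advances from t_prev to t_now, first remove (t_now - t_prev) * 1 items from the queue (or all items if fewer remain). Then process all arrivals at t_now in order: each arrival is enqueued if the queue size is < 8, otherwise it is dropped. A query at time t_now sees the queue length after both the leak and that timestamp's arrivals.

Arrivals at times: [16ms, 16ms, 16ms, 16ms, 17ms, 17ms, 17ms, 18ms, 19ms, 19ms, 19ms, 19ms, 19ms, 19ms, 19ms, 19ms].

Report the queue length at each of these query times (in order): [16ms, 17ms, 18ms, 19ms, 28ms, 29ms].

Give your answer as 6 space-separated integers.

Queue lengths at query times:
  query t=16ms: backlog = 4
  query t=17ms: backlog = 6
  query t=18ms: backlog = 6
  query t=19ms: backlog = 8
  query t=28ms: backlog = 0
  query t=29ms: backlog = 0

Answer: 4 6 6 8 0 0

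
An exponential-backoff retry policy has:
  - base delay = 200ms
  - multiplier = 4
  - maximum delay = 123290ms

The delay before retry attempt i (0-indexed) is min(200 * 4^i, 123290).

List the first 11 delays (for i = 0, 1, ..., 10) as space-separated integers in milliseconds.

Answer: 200 800 3200 12800 51200 123290 123290 123290 123290 123290 123290

Derivation:
Computing each delay:
  i=0: min(200*4^0, 123290) = 200
  i=1: min(200*4^1, 123290) = 800
  i=2: min(200*4^2, 123290) = 3200
  i=3: min(200*4^3, 123290) = 12800
  i=4: min(200*4^4, 123290) = 51200
  i=5: min(200*4^5, 123290) = 123290
  i=6: min(200*4^6, 123290) = 123290
  i=7: min(200*4^7, 123290) = 123290
  i=8: min(200*4^8, 123290) = 123290
  i=9: min(200*4^9, 123290) = 123290
  i=10: min(200*4^10, 123290) = 123290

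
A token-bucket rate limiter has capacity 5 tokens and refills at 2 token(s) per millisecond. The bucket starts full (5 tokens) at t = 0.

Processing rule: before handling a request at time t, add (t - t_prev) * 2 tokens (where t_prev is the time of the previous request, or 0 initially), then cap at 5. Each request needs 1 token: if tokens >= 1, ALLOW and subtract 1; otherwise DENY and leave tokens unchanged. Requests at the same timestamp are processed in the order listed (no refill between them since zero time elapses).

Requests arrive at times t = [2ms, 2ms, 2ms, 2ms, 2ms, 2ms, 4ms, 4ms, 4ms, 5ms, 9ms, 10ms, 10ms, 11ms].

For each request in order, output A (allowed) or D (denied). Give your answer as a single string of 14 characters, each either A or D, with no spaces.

Simulating step by step:
  req#1 t=2ms: ALLOW
  req#2 t=2ms: ALLOW
  req#3 t=2ms: ALLOW
  req#4 t=2ms: ALLOW
  req#5 t=2ms: ALLOW
  req#6 t=2ms: DENY
  req#7 t=4ms: ALLOW
  req#8 t=4ms: ALLOW
  req#9 t=4ms: ALLOW
  req#10 t=5ms: ALLOW
  req#11 t=9ms: ALLOW
  req#12 t=10ms: ALLOW
  req#13 t=10ms: ALLOW
  req#14 t=11ms: ALLOW

Answer: AAAAADAAAAAAAA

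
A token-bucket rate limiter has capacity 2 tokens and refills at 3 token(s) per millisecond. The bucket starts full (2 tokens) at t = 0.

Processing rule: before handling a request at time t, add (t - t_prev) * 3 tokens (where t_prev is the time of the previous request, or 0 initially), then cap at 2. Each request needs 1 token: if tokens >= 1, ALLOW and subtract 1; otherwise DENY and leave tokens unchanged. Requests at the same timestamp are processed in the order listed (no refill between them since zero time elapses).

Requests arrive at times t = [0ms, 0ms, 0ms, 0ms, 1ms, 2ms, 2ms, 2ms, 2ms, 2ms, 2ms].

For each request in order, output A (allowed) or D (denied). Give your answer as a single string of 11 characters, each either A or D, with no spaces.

Answer: AADDAAADDDD

Derivation:
Simulating step by step:
  req#1 t=0ms: ALLOW
  req#2 t=0ms: ALLOW
  req#3 t=0ms: DENY
  req#4 t=0ms: DENY
  req#5 t=1ms: ALLOW
  req#6 t=2ms: ALLOW
  req#7 t=2ms: ALLOW
  req#8 t=2ms: DENY
  req#9 t=2ms: DENY
  req#10 t=2ms: DENY
  req#11 t=2ms: DENY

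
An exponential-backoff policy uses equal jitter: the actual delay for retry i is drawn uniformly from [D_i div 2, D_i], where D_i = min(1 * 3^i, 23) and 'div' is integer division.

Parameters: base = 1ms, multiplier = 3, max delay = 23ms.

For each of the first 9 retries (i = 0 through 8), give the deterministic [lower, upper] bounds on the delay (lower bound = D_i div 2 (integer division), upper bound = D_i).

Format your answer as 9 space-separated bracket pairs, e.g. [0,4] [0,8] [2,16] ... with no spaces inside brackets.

Computing bounds per retry:
  i=0: D_i=min(1*3^0,23)=1, bounds=[0,1]
  i=1: D_i=min(1*3^1,23)=3, bounds=[1,3]
  i=2: D_i=min(1*3^2,23)=9, bounds=[4,9]
  i=3: D_i=min(1*3^3,23)=23, bounds=[11,23]
  i=4: D_i=min(1*3^4,23)=23, bounds=[11,23]
  i=5: D_i=min(1*3^5,23)=23, bounds=[11,23]
  i=6: D_i=min(1*3^6,23)=23, bounds=[11,23]
  i=7: D_i=min(1*3^7,23)=23, bounds=[11,23]
  i=8: D_i=min(1*3^8,23)=23, bounds=[11,23]

Answer: [0,1] [1,3] [4,9] [11,23] [11,23] [11,23] [11,23] [11,23] [11,23]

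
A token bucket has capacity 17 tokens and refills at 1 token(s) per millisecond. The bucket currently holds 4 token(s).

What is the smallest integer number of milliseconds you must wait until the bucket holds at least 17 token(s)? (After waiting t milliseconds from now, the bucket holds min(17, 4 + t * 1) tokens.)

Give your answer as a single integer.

Answer: 13

Derivation:
Need 4 + t * 1 >= 17, so t >= 13/1.
Smallest integer t = ceil(13/1) = 13.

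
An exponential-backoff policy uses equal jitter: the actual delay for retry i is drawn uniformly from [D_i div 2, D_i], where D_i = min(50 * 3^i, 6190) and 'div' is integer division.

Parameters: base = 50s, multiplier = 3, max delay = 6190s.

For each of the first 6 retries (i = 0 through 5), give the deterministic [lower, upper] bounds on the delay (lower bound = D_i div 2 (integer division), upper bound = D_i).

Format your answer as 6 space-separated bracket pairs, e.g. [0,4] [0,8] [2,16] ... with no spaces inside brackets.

Computing bounds per retry:
  i=0: D_i=min(50*3^0,6190)=50, bounds=[25,50]
  i=1: D_i=min(50*3^1,6190)=150, bounds=[75,150]
  i=2: D_i=min(50*3^2,6190)=450, bounds=[225,450]
  i=3: D_i=min(50*3^3,6190)=1350, bounds=[675,1350]
  i=4: D_i=min(50*3^4,6190)=4050, bounds=[2025,4050]
  i=5: D_i=min(50*3^5,6190)=6190, bounds=[3095,6190]

Answer: [25,50] [75,150] [225,450] [675,1350] [2025,4050] [3095,6190]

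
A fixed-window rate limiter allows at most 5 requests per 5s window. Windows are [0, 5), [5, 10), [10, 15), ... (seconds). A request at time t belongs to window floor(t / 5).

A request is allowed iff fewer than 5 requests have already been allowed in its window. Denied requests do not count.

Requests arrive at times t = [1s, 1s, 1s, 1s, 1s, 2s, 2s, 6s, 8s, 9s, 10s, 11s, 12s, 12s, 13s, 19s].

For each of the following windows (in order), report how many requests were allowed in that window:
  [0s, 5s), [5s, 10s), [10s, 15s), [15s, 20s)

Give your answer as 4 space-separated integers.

Answer: 5 3 5 1

Derivation:
Processing requests:
  req#1 t=1s (window 0): ALLOW
  req#2 t=1s (window 0): ALLOW
  req#3 t=1s (window 0): ALLOW
  req#4 t=1s (window 0): ALLOW
  req#5 t=1s (window 0): ALLOW
  req#6 t=2s (window 0): DENY
  req#7 t=2s (window 0): DENY
  req#8 t=6s (window 1): ALLOW
  req#9 t=8s (window 1): ALLOW
  req#10 t=9s (window 1): ALLOW
  req#11 t=10s (window 2): ALLOW
  req#12 t=11s (window 2): ALLOW
  req#13 t=12s (window 2): ALLOW
  req#14 t=12s (window 2): ALLOW
  req#15 t=13s (window 2): ALLOW
  req#16 t=19s (window 3): ALLOW

Allowed counts by window: 5 3 5 1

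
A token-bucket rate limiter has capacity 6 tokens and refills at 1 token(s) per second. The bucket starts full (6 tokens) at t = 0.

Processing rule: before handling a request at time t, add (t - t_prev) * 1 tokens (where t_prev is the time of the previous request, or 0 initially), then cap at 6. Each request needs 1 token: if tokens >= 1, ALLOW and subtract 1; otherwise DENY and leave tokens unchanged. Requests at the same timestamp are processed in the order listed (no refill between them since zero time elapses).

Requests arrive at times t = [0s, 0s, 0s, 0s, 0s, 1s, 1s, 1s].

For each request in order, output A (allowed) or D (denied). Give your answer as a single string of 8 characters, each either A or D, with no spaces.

Answer: AAAAAAAD

Derivation:
Simulating step by step:
  req#1 t=0s: ALLOW
  req#2 t=0s: ALLOW
  req#3 t=0s: ALLOW
  req#4 t=0s: ALLOW
  req#5 t=0s: ALLOW
  req#6 t=1s: ALLOW
  req#7 t=1s: ALLOW
  req#8 t=1s: DENY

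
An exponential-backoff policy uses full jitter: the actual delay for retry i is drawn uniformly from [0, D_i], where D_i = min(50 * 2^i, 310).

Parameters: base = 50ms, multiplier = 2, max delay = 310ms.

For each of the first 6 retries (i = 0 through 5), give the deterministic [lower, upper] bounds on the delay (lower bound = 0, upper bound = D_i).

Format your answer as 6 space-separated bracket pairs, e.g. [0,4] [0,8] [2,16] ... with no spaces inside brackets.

Computing bounds per retry:
  i=0: D_i=min(50*2^0,310)=50, bounds=[0,50]
  i=1: D_i=min(50*2^1,310)=100, bounds=[0,100]
  i=2: D_i=min(50*2^2,310)=200, bounds=[0,200]
  i=3: D_i=min(50*2^3,310)=310, bounds=[0,310]
  i=4: D_i=min(50*2^4,310)=310, bounds=[0,310]
  i=5: D_i=min(50*2^5,310)=310, bounds=[0,310]

Answer: [0,50] [0,100] [0,200] [0,310] [0,310] [0,310]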